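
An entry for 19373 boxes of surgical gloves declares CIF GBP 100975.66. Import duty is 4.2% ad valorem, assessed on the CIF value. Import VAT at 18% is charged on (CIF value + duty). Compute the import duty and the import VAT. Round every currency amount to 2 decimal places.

Import duty: GBP 4240.98; import VAT: GBP 18939.00

Import duty = 100975.66 × 4.2% = 4240.98
VAT base = CIF + duty = 100975.66 + 4240.98 = 105216.64
Import VAT = 105216.64 × 18% = 18939.00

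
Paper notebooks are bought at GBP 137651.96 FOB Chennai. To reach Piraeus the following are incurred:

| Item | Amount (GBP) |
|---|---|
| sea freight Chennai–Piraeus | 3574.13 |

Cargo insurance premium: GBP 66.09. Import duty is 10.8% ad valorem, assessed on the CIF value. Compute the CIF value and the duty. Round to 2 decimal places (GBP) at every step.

CIF = FOB price + freight + insurance
CIF = 137651.96 + 3574.13 + 66.09 = 141292.18
Import duty = 141292.18 × 10.8% = 15259.56

CIF value: GBP 141292.18; import duty: GBP 15259.56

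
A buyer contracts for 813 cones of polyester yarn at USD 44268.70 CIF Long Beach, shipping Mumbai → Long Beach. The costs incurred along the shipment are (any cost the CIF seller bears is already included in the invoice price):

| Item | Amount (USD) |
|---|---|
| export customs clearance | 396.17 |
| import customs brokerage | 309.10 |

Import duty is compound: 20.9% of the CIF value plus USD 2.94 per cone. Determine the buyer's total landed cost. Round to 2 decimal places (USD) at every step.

Total landed cost: USD 56220.18

CIF: the seller pays costs through ocean freight and marine insurance to the destination port.
Already in the invoice (seller's account under CIF): export clearance — exclude.
The CIF price already equals the CIF value: 44268.70
Ad valorem component: 44268.70 × 20.9% = 9252.16
Specific component: 813 × 2.94 = 2390.22
Import duty = 9252.16 + 2390.22 = 11642.38
Buyer bears: brokerage 309.10 + duty 11642.38 = 11951.48
Landed cost = invoice 44268.70 + 11951.48 = 56220.18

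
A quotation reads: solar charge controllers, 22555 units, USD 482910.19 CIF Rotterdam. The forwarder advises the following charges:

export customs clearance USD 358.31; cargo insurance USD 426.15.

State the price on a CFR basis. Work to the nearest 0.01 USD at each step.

Not relevant to the conversion: export clearance — on the seller under both CIF and CFR; already in the CIF price and stays in the CFR price.
From CIF to CFR, the seller no longer bears: insurance.
CFR price = 482910.19 − 426.15 = 482484.04

CFR price: USD 482484.04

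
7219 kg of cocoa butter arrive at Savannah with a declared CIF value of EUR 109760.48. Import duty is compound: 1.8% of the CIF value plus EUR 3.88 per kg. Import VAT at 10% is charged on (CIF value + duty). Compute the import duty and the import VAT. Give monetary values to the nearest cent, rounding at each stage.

Import duty: EUR 29985.41; import VAT: EUR 13974.59

Ad valorem component: 109760.48 × 1.8% = 1975.69
Specific component: 7219 × 3.88 = 28009.72
Import duty = 1975.69 + 28009.72 = 29985.41
VAT base = CIF + duty = 109760.48 + 29985.41 = 139745.89
Import VAT = 139745.89 × 10% = 13974.59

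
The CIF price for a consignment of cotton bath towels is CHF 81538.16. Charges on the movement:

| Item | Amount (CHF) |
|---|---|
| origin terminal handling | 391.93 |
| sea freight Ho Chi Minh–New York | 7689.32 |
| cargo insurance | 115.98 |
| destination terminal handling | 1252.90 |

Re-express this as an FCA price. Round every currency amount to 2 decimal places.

Not relevant to the conversion: destination terminal — on the buyer under both terms; not part of either seller's price.
From CIF to FCA, the seller no longer bears: origin terminal, freight, insurance.
FCA price = 81538.16 − 391.93 − 7689.32 − 115.98 = 73340.93

FCA price: CHF 73340.93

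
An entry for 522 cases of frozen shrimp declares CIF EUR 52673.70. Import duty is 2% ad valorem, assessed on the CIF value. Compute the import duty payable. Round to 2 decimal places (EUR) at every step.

Import duty: EUR 1053.47

Import duty = 52673.70 × 2% = 1053.47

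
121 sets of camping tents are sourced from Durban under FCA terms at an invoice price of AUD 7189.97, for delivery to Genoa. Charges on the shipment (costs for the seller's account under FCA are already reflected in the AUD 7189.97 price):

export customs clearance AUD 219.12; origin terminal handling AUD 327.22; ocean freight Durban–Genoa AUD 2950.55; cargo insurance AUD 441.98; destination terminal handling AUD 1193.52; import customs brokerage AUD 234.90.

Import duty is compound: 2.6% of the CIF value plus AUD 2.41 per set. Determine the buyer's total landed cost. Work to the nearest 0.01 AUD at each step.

Total landed cost: AUD 12913.40

FCA: the seller delivers export-cleared goods to the carrier; the buyer bears costs from that point.
Already in the invoice (seller's account under FCA): export clearance — exclude.
CIF value = FCA price + origin terminal + freight + insurance = 7189.97 + 327.22 + 2950.55 + 441.98 = 10909.72
Ad valorem component: 10909.72 × 2.6% = 283.65
Specific component: 121 × 2.41 = 291.61
Import duty = 283.65 + 291.61 = 575.26
Buyer bears: origin terminal 327.22 + freight 2950.55 + insurance 441.98 + destination terminal 1193.52 + brokerage 234.90 + duty 575.26 = 5723.43
Landed cost = invoice 7189.97 + 5723.43 = 12913.40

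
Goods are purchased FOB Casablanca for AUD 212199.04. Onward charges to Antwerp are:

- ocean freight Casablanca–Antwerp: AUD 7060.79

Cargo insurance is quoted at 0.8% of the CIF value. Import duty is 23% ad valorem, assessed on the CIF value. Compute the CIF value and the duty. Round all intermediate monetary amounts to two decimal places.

Let C be the CIF value. C = FOB price + freight + 0.8% × C
C − 0.8% × C = 212199.04 + 7060.79
0.992 × C = 219259.83
C = 219259.83 / 0.992 = 221028.05
Insurance premium = 0.8% × 221028.05 = 1768.22
Import duty = 221028.05 × 23% = 50836.45

CIF value: AUD 221028.05; import duty: AUD 50836.45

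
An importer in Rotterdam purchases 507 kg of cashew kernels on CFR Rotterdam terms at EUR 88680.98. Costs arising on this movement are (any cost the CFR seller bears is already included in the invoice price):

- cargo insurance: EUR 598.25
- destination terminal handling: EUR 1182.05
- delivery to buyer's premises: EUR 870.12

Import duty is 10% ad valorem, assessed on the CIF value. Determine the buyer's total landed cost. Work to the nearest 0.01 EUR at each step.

CFR: the seller pays costs through ocean freight to the destination port, but not insurance.
CIF value = CFR price + insurance = 88680.98 + 598.25 = 89279.23
Import duty = 89279.23 × 10% = 8927.92
Buyer bears: insurance 598.25 + destination terminal 1182.05 + delivery 870.12 + duty 8927.92 = 11578.34
Landed cost = invoice 88680.98 + 11578.34 = 100259.32

Total landed cost: EUR 100259.32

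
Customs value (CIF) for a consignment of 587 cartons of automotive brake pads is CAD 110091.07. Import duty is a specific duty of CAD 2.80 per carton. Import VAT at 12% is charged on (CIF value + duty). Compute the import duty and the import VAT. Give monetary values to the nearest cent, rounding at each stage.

Import duty = 587 × 2.80 = 1643.60
VAT base = CIF + duty = 110091.07 + 1643.60 = 111734.67
Import VAT = 111734.67 × 12% = 13408.16

Import duty: CAD 1643.60; import VAT: CAD 13408.16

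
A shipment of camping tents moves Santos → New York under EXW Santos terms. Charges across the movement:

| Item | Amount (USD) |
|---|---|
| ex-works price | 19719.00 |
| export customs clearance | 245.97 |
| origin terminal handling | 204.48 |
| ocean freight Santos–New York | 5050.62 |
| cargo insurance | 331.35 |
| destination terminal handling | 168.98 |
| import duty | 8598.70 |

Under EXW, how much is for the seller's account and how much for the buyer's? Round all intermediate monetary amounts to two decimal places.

Seller: USD 19719.00; buyer: USD 14600.10

EXW: the seller makes goods available at their premises; the buyer bears all onward costs.
Seller's account: goods 19719.00 = 19719.00
Buyer's account: export clearance 245.97 + origin terminal 204.48 + freight 5050.62 + insurance 331.35 + destination terminal 168.98 + duty 8598.70 = 14600.10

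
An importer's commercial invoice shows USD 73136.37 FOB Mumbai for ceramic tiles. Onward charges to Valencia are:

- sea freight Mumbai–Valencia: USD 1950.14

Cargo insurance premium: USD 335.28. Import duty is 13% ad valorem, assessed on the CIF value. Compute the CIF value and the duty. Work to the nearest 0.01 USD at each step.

CIF value: USD 75421.79; import duty: USD 9804.83

CIF = FOB price + freight + insurance
CIF = 73136.37 + 1950.14 + 335.28 = 75421.79
Import duty = 75421.79 × 13% = 9804.83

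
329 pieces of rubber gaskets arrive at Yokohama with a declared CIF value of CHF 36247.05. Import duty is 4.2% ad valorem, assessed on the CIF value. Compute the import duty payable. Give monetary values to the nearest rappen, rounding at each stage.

Import duty: CHF 1522.38

Import duty = 36247.05 × 4.2% = 1522.38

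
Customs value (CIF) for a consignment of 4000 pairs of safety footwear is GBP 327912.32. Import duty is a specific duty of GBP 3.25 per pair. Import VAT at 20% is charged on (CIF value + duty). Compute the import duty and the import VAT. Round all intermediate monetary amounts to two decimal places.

Import duty = 4000 × 3.25 = 13000.00
VAT base = CIF + duty = 327912.32 + 13000.00 = 340912.32
Import VAT = 340912.32 × 20% = 68182.46

Import duty: GBP 13000.00; import VAT: GBP 68182.46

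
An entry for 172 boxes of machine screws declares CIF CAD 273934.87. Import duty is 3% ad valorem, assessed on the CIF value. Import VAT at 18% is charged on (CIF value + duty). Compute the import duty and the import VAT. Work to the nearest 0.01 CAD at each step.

Import duty = 273934.87 × 3% = 8218.05
VAT base = CIF + duty = 273934.87 + 8218.05 = 282152.92
Import VAT = 282152.92 × 18% = 50787.53

Import duty: CAD 8218.05; import VAT: CAD 50787.53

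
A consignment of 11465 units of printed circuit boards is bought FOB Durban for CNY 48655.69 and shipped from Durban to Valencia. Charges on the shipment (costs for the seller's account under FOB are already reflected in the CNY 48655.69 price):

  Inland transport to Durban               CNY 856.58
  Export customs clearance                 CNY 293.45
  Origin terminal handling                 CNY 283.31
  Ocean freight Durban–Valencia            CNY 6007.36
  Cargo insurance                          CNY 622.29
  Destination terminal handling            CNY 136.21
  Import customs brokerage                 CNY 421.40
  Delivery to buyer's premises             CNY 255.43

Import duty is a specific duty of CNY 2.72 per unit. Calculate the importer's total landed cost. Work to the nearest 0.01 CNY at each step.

Total landed cost: CNY 87283.18

FOB: the seller bears costs until goods are on board at the origin port; the buyer bears freight, insurance and all costs thereafter.
Already in the invoice (seller's account under FOB): inland to port, export clearance, origin terminal — exclude.
CIF value = FOB price + freight + insurance = 48655.69 + 6007.36 + 622.29 = 55285.34
Import duty = 11465 × 2.72 = 31184.80
Buyer bears: freight 6007.36 + insurance 622.29 + destination terminal 136.21 + brokerage 421.40 + delivery 255.43 + duty 31184.80 = 38627.49
Landed cost = invoice 48655.69 + 38627.49 = 87283.18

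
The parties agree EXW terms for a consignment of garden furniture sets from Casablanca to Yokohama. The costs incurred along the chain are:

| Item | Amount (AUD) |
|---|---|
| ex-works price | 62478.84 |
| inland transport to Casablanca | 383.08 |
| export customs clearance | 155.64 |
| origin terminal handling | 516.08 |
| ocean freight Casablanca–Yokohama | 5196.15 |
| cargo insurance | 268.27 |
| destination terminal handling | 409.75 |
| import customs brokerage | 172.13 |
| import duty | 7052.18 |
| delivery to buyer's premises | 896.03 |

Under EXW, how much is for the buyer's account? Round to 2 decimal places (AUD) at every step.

Buyer's account: AUD 15049.31

EXW: the seller makes goods available at their premises; the buyer bears all onward costs.
Seller's account: goods 62478.84 = 62478.84
Buyer's account: inland to port 383.08 + export clearance 155.64 + origin terminal 516.08 + freight 5196.15 + insurance 268.27 + destination terminal 409.75 + brokerage 172.13 + duty 7052.18 + delivery 896.03 = 15049.31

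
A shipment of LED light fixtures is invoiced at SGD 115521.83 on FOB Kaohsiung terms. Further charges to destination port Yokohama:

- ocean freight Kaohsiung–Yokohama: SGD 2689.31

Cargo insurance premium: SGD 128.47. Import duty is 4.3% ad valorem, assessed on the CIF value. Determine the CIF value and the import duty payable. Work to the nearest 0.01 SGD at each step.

CIF value: SGD 118339.61; import duty: SGD 5088.60

CIF = FOB price + freight + insurance
CIF = 115521.83 + 2689.31 + 128.47 = 118339.61
Import duty = 118339.61 × 4.3% = 5088.60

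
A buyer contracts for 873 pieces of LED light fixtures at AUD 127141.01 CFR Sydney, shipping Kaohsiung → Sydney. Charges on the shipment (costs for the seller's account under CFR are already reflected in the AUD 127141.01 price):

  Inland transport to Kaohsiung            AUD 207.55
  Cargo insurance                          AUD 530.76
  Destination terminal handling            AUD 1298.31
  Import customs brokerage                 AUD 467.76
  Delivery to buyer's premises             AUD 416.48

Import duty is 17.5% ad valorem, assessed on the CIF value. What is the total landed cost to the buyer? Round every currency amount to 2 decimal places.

CFR: the seller pays costs through ocean freight to the destination port, but not insurance.
Already in the invoice (seller's account under CFR): inland to port — exclude.
CIF value = CFR price + insurance = 127141.01 + 530.76 = 127671.77
Import duty = 127671.77 × 17.5% = 22342.56
Buyer bears: insurance 530.76 + destination terminal 1298.31 + brokerage 467.76 + delivery 416.48 + duty 22342.56 = 25055.87
Landed cost = invoice 127141.01 + 25055.87 = 152196.88

Total landed cost: AUD 152196.88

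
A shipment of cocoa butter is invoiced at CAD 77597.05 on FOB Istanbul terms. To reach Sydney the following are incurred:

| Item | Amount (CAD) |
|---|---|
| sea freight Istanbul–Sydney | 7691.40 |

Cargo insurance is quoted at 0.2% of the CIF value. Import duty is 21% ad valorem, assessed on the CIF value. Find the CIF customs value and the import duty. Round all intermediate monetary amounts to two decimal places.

CIF value: CAD 85459.37; import duty: CAD 17946.47

Let C be the CIF value. C = FOB price + freight + 0.2% × C
C − 0.2% × C = 77597.05 + 7691.40
0.998 × C = 85288.45
C = 85288.45 / 0.998 = 85459.37
Insurance premium = 0.2% × 85459.37 = 170.92
Import duty = 85459.37 × 21% = 17946.47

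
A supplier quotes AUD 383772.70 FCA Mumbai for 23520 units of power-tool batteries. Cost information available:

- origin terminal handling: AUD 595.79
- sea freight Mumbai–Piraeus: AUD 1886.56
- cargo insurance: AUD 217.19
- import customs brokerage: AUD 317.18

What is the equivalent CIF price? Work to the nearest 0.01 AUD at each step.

CIF price: AUD 386472.24

Not relevant to the conversion: brokerage — on the buyer under both terms; not part of either seller's price.
From FCA to CIF, the seller additionally bears: origin terminal, freight, insurance.
CIF price = 383772.70 + 595.79 + 1886.56 + 217.19 = 386472.24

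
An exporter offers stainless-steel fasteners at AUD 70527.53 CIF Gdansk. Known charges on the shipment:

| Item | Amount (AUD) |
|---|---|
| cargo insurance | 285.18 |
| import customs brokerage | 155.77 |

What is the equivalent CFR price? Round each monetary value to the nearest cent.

CFR price: AUD 70242.35

Not relevant to the conversion: brokerage — on the buyer under both terms; not part of either seller's price.
From CIF to CFR, the seller no longer bears: insurance.
CFR price = 70527.53 − 285.18 = 70242.35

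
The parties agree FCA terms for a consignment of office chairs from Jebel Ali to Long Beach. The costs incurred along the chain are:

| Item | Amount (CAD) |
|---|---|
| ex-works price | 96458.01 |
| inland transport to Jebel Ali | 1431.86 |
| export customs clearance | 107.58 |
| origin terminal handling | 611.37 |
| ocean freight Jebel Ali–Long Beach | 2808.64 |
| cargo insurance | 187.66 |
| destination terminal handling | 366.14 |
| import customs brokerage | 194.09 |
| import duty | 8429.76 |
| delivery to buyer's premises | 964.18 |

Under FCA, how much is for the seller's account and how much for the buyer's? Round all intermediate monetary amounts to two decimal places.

Seller: CAD 97997.45; buyer: CAD 13561.84

FCA: the seller delivers export-cleared goods to the carrier; the buyer bears costs from that point.
Seller's account: goods 96458.01 + inland to port 1431.86 + export clearance 107.58 = 97997.45
Buyer's account: origin terminal 611.37 + freight 2808.64 + insurance 187.66 + destination terminal 366.14 + brokerage 194.09 + duty 8429.76 + delivery 964.18 = 13561.84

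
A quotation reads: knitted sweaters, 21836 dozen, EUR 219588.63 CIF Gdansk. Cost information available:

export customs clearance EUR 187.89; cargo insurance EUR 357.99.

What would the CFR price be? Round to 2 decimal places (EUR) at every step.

CFR price: EUR 219230.64

Not relevant to the conversion: export clearance — on the seller under both CIF and CFR; already in the CIF price and stays in the CFR price.
From CIF to CFR, the seller no longer bears: insurance.
CFR price = 219588.63 − 357.99 = 219230.64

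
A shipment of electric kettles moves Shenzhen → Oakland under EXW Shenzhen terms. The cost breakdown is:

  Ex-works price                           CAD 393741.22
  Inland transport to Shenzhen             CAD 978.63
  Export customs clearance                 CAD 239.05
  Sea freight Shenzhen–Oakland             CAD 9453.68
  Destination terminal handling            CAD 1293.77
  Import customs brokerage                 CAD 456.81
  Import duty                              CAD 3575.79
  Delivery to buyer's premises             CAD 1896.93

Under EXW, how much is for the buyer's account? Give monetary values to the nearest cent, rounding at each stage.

Buyer's account: CAD 17894.66

EXW: the seller makes goods available at their premises; the buyer bears all onward costs.
Seller's account: goods 393741.22 = 393741.22
Buyer's account: inland to port 978.63 + export clearance 239.05 + freight 9453.68 + destination terminal 1293.77 + brokerage 456.81 + duty 3575.79 + delivery 1896.93 = 17894.66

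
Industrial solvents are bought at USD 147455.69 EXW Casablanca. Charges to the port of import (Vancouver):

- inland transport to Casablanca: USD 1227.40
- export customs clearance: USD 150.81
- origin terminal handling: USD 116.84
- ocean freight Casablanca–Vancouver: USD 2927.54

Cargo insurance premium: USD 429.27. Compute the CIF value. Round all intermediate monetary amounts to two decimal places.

CIF value: USD 152307.55

CIF = EXW price + pre-shipment costs + freight + insurance
CIF = 147455.69 + 1227.40 + 150.81 + 116.84 + 2927.54 + 429.27 = 152307.55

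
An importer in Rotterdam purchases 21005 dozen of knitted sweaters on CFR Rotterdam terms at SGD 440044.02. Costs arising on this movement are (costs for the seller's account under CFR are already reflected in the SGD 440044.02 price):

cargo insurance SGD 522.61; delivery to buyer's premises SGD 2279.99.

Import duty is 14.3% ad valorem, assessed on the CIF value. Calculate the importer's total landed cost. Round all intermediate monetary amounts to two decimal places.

CFR: the seller pays costs through ocean freight to the destination port, but not insurance.
CIF value = CFR price + insurance = 440044.02 + 522.61 = 440566.63
Import duty = 440566.63 × 14.3% = 63001.03
Buyer bears: insurance 522.61 + delivery 2279.99 + duty 63001.03 = 65803.63
Landed cost = invoice 440044.02 + 65803.63 = 505847.65

Total landed cost: SGD 505847.65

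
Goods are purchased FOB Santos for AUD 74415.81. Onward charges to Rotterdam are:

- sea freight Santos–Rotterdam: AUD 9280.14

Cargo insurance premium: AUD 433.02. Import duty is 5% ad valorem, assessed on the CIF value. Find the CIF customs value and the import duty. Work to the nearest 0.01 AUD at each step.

CIF value: AUD 84128.97; import duty: AUD 4206.45

CIF = FOB price + freight + insurance
CIF = 74415.81 + 9280.14 + 433.02 = 84128.97
Import duty = 84128.97 × 5% = 4206.45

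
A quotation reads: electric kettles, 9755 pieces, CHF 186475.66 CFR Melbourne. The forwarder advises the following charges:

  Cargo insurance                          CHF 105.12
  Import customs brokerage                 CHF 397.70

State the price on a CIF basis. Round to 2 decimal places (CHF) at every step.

Not relevant to the conversion: brokerage — on the buyer under both terms; not part of either seller's price.
From CFR to CIF, the seller additionally bears: insurance.
CIF price = 186475.66 + 105.12 = 186580.78

CIF price: CHF 186580.78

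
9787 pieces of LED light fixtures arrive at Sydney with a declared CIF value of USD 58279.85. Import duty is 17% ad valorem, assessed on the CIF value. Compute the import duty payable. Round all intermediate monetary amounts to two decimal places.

Import duty: USD 9907.57

Import duty = 58279.85 × 17% = 9907.57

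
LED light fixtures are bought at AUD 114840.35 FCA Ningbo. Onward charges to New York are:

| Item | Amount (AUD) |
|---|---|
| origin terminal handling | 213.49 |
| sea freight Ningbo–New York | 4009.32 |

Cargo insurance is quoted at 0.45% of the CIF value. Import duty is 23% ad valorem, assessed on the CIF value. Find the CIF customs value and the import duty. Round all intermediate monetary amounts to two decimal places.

CIF value: AUD 119601.37; import duty: AUD 27508.32

Let C be the CIF value. C = FCA price + pre-shipment costs + freight + 0.45% × C
C − 0.45% × C = 114840.35 + 213.49 + 4009.32
0.9955 × C = 119063.16
C = 119063.16 / 0.9955 = 119601.37
Insurance premium = 0.45% × 119601.37 = 538.21
Import duty = 119601.37 × 23% = 27508.32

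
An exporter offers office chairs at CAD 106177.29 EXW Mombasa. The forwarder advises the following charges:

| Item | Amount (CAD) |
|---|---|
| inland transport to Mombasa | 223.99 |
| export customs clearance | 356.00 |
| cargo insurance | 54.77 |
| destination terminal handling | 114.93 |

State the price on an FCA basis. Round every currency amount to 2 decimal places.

Not relevant to the conversion: destination terminal, insurance — on the buyer under both terms; not part of either seller's price.
From EXW to FCA, the seller additionally bears: inland to port, export clearance.
FCA price = 106177.29 + 223.99 + 356.00 = 106757.28

FCA price: CAD 106757.28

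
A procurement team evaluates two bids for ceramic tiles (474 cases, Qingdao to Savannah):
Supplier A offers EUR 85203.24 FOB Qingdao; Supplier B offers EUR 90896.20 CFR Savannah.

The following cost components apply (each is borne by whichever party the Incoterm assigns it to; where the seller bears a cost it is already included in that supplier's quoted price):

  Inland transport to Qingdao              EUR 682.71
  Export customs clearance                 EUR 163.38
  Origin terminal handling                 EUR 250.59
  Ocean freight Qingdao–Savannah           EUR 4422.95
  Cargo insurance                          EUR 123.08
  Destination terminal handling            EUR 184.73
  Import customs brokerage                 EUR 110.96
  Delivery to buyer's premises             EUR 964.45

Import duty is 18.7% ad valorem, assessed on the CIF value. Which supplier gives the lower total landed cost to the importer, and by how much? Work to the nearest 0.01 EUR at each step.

Supplier A is cheaper by EUR 1507.51

Supplier A (FOB):
CIF value = FOB price + freight + insurance = 85203.24 + 4422.95 + 123.08 = 89749.27
Import duty = 89749.27 × 18.7% = 16783.11
Buyer bears (A): 4422.95 + 123.08 + 184.73 + 110.96 + 964.45 = 5806.17
Landed cost (A) = invoice 85203.24 + 5806.17 + duty 16783.11 = 107792.52
Supplier B (CFR):
CIF value = CFR price + insurance = 90896.20 + 123.08 = 91019.28
Import duty = 91019.28 × 18.7% = 17020.61
Buyer bears (B): 123.08 + 184.73 + 110.96 + 964.45 = 1383.22
Landed cost (B) = invoice 90896.20 + 1383.22 + duty 17020.61 = 109300.03
Difference = |107792.52 − 109300.03| = 1507.51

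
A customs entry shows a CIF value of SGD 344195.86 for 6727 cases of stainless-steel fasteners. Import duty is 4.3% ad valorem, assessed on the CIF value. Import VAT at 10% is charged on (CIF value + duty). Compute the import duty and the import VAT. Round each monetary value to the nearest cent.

Import duty = 344195.86 × 4.3% = 14800.42
VAT base = CIF + duty = 344195.86 + 14800.42 = 358996.28
Import VAT = 358996.28 × 10% = 35899.63

Import duty: SGD 14800.42; import VAT: SGD 35899.63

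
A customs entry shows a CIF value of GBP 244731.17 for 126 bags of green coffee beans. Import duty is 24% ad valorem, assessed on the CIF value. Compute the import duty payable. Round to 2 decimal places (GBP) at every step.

Import duty: GBP 58735.48

Import duty = 244731.17 × 24% = 58735.48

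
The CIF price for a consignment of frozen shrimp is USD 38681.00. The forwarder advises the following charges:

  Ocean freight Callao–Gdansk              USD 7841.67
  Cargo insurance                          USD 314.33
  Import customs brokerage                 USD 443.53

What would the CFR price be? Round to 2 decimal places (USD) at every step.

Not relevant to the conversion: freight — on the seller under both CIF and CFR; already in the CIF price and stays in the CFR price. brokerage — on the buyer under both terms; not part of either seller's price.
From CIF to CFR, the seller no longer bears: insurance.
CFR price = 38681.00 − 314.33 = 38366.67

CFR price: USD 38366.67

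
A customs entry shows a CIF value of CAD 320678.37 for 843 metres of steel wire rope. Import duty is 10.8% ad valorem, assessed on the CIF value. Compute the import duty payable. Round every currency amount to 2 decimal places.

Import duty: CAD 34633.26

Import duty = 320678.37 × 10.8% = 34633.26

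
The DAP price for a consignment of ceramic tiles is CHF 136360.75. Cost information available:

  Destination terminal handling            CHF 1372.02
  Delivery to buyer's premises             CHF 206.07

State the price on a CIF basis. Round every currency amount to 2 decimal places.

CIF price: CHF 134782.66

From DAP to CIF, the seller no longer bears: destination terminal, delivery.
CIF price = 136360.75 − 1372.02 − 206.07 = 134782.66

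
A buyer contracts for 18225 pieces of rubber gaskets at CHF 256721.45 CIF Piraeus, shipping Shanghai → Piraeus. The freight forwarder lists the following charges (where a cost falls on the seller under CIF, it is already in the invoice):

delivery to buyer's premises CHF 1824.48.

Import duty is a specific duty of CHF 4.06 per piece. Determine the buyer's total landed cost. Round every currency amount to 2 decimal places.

CIF: the seller pays costs through ocean freight and marine insurance to the destination port.
The CIF price already equals the CIF value: 256721.45
Import duty = 18225 × 4.06 = 73993.50
Buyer bears: delivery 1824.48 + duty 73993.50 = 75817.98
Landed cost = invoice 256721.45 + 75817.98 = 332539.43

Total landed cost: CHF 332539.43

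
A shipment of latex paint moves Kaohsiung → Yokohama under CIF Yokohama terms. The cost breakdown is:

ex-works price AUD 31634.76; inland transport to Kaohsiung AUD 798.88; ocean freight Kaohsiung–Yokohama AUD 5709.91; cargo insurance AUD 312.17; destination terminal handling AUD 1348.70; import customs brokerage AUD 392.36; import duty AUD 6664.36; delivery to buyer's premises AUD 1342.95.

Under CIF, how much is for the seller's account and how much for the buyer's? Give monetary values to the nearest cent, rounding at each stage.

CIF: the seller pays costs through ocean freight and marine insurance to the destination port.
Seller's account: goods 31634.76 + inland to port 798.88 + freight 5709.91 + insurance 312.17 = 38455.72
Buyer's account: destination terminal 1348.70 + brokerage 392.36 + duty 6664.36 + delivery 1342.95 = 9748.37

Seller: AUD 38455.72; buyer: AUD 9748.37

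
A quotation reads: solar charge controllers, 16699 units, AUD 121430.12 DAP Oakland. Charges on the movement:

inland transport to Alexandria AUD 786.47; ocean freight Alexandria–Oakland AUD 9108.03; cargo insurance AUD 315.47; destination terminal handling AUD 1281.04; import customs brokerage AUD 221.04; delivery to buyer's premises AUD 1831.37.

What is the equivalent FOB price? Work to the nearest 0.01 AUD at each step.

FOB price: AUD 108894.21

Not relevant to the conversion: inland to port — on the seller under both DAP and FOB; already in the DAP price and stays in the FOB price. brokerage — on the buyer under both terms; not part of either seller's price.
From DAP to FOB, the seller no longer bears: freight, insurance, destination terminal, delivery.
FOB price = 121430.12 − 9108.03 − 315.47 − 1281.04 − 1831.37 = 108894.21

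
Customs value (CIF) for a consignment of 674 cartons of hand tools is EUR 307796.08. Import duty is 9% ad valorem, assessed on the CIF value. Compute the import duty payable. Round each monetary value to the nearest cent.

Import duty = 307796.08 × 9% = 27701.65

Import duty: EUR 27701.65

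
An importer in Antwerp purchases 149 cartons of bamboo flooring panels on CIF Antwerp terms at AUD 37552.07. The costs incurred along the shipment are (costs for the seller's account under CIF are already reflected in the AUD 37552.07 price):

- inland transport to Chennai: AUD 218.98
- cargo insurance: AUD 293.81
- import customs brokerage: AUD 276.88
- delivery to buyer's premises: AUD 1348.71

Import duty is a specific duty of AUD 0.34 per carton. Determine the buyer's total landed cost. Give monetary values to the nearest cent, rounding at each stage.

Total landed cost: AUD 39228.32

CIF: the seller pays costs through ocean freight and marine insurance to the destination port.
Already in the invoice (seller's account under CIF): inland to port, insurance — exclude.
The CIF price already equals the CIF value: 37552.07
Import duty = 149 × 0.34 = 50.66
Buyer bears: brokerage 276.88 + delivery 1348.71 + duty 50.66 = 1676.25
Landed cost = invoice 37552.07 + 1676.25 = 39228.32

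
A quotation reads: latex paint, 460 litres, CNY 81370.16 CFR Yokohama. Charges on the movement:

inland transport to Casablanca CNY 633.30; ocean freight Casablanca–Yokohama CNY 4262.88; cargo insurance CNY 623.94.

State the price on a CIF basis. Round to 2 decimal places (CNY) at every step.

CIF price: CNY 81994.10

Not relevant to the conversion: freight, inland to port — on the seller under both CFR and CIF; already in the CFR price and stays in the CIF price.
From CFR to CIF, the seller additionally bears: insurance.
CIF price = 81370.16 + 623.94 = 81994.10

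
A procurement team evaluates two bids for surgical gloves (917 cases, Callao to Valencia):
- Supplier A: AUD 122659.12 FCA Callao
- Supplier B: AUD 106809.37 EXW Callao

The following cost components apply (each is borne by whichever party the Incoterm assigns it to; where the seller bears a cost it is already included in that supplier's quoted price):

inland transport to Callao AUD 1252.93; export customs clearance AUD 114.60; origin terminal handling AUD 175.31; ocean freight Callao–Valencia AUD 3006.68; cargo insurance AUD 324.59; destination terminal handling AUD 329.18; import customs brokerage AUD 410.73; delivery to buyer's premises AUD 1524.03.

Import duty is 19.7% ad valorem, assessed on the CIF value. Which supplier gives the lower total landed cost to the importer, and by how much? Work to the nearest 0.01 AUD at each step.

Supplier B is cheaper by AUD 17335.21

Supplier A (FCA):
CIF value = FCA price + origin terminal + freight + insurance = 122659.12 + 175.31 + 3006.68 + 324.59 = 126165.70
Import duty = 126165.70 × 19.7% = 24854.64
Buyer bears (A): 175.31 + 3006.68 + 324.59 + 329.18 + 410.73 + 1524.03 = 5770.52
Landed cost (A) = invoice 122659.12 + 5770.52 + duty 24854.64 = 153284.28
Supplier B (EXW):
CIF value = EXW price + inland to port + export clearance + origin terminal + freight + insurance = 106809.37 + 1252.93 + 114.60 + 175.31 + 3006.68 + 324.59 = 111683.48
Import duty = 111683.48 × 19.7% = 22001.65
Buyer bears (B): 1252.93 + 114.60 + 175.31 + 3006.68 + 324.59 + 329.18 + 410.73 + 1524.03 = 7138.05
Landed cost (B) = invoice 106809.37 + 7138.05 + duty 22001.65 = 135949.07
Difference = |153284.28 − 135949.07| = 17335.21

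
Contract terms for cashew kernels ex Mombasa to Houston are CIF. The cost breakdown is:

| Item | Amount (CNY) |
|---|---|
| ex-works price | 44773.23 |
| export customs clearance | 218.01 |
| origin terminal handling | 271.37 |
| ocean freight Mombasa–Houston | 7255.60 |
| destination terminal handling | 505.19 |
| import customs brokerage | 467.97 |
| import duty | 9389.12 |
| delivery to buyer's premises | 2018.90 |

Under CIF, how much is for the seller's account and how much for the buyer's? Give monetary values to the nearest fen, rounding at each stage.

CIF: the seller pays costs through ocean freight and marine insurance to the destination port.
Seller's account: goods 44773.23 + export clearance 218.01 + origin terminal 271.37 + freight 7255.60 = 52518.21
Buyer's account: destination terminal 505.19 + brokerage 467.97 + duty 9389.12 + delivery 2018.90 = 12381.18

Seller: CNY 52518.21; buyer: CNY 12381.18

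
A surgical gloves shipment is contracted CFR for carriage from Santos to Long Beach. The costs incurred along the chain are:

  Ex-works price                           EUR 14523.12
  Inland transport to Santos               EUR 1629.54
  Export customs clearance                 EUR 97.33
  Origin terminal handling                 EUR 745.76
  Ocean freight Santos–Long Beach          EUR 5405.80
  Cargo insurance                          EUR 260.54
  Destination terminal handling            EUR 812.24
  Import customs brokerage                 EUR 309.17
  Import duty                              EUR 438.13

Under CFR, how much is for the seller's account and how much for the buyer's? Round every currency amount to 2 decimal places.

Seller: EUR 22401.55; buyer: EUR 1820.08

CFR: the seller pays costs through ocean freight to the destination port, but not insurance.
Seller's account: goods 14523.12 + inland to port 1629.54 + export clearance 97.33 + origin terminal 745.76 + freight 5405.80 = 22401.55
Buyer's account: insurance 260.54 + destination terminal 812.24 + brokerage 309.17 + duty 438.13 = 1820.08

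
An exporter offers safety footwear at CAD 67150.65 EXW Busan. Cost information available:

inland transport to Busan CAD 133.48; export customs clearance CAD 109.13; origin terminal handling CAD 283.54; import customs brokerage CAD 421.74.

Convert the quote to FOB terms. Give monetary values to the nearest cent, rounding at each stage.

Not relevant to the conversion: brokerage — on the buyer under both terms; not part of either seller's price.
From EXW to FOB, the seller additionally bears: inland to port, export clearance, origin terminal.
FOB price = 67150.65 + 133.48 + 109.13 + 283.54 = 67676.80

FOB price: CAD 67676.80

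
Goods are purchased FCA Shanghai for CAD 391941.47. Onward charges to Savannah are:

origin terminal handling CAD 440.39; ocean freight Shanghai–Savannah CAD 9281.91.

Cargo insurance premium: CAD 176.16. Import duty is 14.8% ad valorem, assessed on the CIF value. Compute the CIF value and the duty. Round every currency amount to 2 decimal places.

CIF = FCA price + pre-shipment costs + freight + insurance
CIF = 391941.47 + 440.39 + 9281.91 + 176.16 = 401839.93
Import duty = 401839.93 × 14.8% = 59472.31

CIF value: CAD 401839.93; import duty: CAD 59472.31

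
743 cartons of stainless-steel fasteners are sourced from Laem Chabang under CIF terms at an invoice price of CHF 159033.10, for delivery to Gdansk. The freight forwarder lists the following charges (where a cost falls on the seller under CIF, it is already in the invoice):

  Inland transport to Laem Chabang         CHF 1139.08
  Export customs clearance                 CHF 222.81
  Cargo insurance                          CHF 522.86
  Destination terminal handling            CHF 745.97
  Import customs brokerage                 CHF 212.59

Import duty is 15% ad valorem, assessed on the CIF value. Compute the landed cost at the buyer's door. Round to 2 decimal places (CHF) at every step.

Total landed cost: CHF 183846.63

CIF: the seller pays costs through ocean freight and marine insurance to the destination port.
Already in the invoice (seller's account under CIF): inland to port, export clearance, insurance — exclude.
The CIF price already equals the CIF value: 159033.10
Import duty = 159033.10 × 15% = 23854.97
Buyer bears: destination terminal 745.97 + brokerage 212.59 + duty 23854.97 = 24813.53
Landed cost = invoice 159033.10 + 24813.53 = 183846.63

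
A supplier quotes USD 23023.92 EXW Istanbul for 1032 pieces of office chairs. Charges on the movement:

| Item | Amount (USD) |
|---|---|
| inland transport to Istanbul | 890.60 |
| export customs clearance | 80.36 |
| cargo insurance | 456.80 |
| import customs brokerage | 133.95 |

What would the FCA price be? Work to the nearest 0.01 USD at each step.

FCA price: USD 23994.88

Not relevant to the conversion: brokerage, insurance — on the buyer under both terms; not part of either seller's price.
From EXW to FCA, the seller additionally bears: inland to port, export clearance.
FCA price = 23023.92 + 890.60 + 80.36 = 23994.88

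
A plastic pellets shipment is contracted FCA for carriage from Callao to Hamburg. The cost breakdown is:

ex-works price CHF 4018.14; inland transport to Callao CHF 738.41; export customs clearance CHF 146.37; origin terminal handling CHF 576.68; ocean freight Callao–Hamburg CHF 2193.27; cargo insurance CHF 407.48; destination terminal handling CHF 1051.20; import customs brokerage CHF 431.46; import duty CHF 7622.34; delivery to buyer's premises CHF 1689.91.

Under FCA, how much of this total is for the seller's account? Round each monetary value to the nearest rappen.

FCA: the seller delivers export-cleared goods to the carrier; the buyer bears costs from that point.
Seller's account: goods 4018.14 + inland to port 738.41 + export clearance 146.37 = 4902.92
Buyer's account: origin terminal 576.68 + freight 2193.27 + insurance 407.48 + destination terminal 1051.20 + brokerage 431.46 + duty 7622.34 + delivery 1689.91 = 13972.34

Seller's account: CHF 4902.92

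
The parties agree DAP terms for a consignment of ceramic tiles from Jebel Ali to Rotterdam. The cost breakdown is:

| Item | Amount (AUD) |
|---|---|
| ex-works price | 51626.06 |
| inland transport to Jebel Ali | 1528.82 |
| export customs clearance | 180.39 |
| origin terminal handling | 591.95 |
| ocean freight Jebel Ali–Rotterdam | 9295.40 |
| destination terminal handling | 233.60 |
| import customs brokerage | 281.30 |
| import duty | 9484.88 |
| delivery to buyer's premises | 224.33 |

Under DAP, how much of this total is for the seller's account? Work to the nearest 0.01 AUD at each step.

DAP: the seller bears all costs to the named destination except import duty and clearance.
Seller's account: goods 51626.06 + inland to port 1528.82 + export clearance 180.39 + origin terminal 591.95 + freight 9295.40 + destination terminal 233.60 + delivery 224.33 = 63680.55
Buyer's account: brokerage 281.30 + duty 9484.88 = 9766.18

Seller's account: AUD 63680.55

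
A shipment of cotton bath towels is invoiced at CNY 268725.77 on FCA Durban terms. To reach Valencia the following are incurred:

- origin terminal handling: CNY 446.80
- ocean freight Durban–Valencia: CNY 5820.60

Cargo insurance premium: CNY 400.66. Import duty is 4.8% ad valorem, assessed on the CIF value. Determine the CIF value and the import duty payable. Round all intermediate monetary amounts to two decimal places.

CIF = FCA price + pre-shipment costs + freight + insurance
CIF = 268725.77 + 446.80 + 5820.60 + 400.66 = 275393.83
Import duty = 275393.83 × 4.8% = 13218.90

CIF value: CNY 275393.83; import duty: CNY 13218.90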